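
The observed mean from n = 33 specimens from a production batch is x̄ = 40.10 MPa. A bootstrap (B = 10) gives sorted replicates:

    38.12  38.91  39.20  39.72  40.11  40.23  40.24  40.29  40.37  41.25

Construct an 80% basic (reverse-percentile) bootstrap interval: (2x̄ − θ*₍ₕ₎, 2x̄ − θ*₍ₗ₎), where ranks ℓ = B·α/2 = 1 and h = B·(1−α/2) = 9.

(39.83, 42.08)

Percentile endpoints at ranks 1 and 9: θ*₍1₎ = 38.12, θ*₍9₎ = 40.37.
Basic interval reflects these around x̄:
  lower = 2 × 40.10 − 40.37 = 39.83
  upper = 2 × 40.10 − 38.12 = 42.08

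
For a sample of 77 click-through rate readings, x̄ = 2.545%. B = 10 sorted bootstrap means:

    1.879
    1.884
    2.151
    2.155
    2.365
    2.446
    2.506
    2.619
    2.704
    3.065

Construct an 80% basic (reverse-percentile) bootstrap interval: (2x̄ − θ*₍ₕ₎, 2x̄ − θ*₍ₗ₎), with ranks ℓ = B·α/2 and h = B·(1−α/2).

(2.386, 3.211)

Percentile endpoints at ranks 1 and 9: θ*₍1₎ = 1.879, θ*₍9₎ = 2.704.
Basic interval reflects these around x̄:
  lower = 2 × 2.545 − 2.704 = 2.386
  upper = 2 × 2.545 − 1.879 = 3.211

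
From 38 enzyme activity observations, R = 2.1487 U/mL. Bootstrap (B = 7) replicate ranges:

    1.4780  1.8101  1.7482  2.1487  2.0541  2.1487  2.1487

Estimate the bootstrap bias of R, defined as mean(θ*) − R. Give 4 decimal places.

mean(θ*) = (1.4780 + 1.8101 + 1.7482 + 2.1487 + 2.0541 + 2.1487 + 2.1487) / 7 = 1.93379
bias = 1.93379 − 2.1487

bias = −0.2149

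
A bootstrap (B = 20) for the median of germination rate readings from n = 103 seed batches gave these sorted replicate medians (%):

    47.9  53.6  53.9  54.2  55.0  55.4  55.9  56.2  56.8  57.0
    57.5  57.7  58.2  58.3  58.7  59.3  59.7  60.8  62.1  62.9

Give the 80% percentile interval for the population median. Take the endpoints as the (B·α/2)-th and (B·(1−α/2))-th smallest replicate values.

(53.6, 60.8)

α = 0.20; lower rank = 20 × 0.100 = 2; upper rank = 20 × 0.900 = 18.
The 2nd smallest replicate is 53.6; the 18th is 60.8.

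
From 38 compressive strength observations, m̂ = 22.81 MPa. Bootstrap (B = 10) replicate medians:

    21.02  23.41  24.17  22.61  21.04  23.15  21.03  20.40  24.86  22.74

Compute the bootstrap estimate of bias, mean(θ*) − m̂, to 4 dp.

mean(θ*) = (21.02 + 23.41 + 24.17 + 22.61 + 21.04 + 23.15 + 21.03 + 20.40 + 24.86 + 22.74) / 10 = 22.44300
bias = 22.44300 − 22.81

bias = −0.3670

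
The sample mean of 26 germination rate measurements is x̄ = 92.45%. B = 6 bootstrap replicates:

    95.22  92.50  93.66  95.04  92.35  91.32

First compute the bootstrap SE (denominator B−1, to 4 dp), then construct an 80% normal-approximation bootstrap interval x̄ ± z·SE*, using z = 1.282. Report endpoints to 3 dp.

Mean of replicates = 93.3483; sum of squared deviations = 12.2925; SE* = √(12.2925/5) = 1.5680
Margin = 1.282 × 1.5680 = 2.0102
Interval: 92.45 ± 2.0102

(90.440, 94.460)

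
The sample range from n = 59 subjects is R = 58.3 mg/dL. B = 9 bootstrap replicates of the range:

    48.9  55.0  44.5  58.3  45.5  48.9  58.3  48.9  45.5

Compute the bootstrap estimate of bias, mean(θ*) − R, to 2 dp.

bias = −7.88

mean(θ*) = (48.9 + 55.0 + 44.5 + 58.3 + 45.5 + 48.9 + 58.3 + 48.9 + 45.5) / 9 = 50.422
bias = 50.422 − 58.3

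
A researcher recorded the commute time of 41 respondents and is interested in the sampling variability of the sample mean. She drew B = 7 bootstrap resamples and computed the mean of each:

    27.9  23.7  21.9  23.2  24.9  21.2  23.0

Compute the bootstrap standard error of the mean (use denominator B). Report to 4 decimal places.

Bootstrap SE is the standard deviation of the 7 replicate means.
Mean of replicates: (27.9 + 23.7 + 21.9 + 23.2 + 24.9 + 21.2 + 23.0) / 7 = 165.80000 / 7 = 23.68571
Sum of squared deviations: (+4.21429)² + (+0.01429)² + (−1.78571)² + (−0.48571)² + (+1.21429)² + (−2.48571)² + (−0.68571)² = 29.30857
Variance = 29.30857 / 7 = 4.18694
SE* = √4.18694

SE* = 2.0462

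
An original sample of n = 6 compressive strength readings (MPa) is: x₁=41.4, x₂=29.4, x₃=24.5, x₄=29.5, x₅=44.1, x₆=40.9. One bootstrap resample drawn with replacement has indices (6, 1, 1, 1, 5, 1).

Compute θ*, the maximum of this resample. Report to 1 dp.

θ* = 44.1

Resample values: 40.9, 41.4, 41.4, 41.4, 44.1, 41.4.
Maximum = 44.1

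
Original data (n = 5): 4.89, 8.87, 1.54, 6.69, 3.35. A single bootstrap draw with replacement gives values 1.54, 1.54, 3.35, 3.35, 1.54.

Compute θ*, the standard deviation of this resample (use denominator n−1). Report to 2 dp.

θ* = 0.99

Mean = 2.2640; sum of squared deviations = 3.9313
s² = 3.9313 / 4 = 0.9828
s = √0.9828 = 0.99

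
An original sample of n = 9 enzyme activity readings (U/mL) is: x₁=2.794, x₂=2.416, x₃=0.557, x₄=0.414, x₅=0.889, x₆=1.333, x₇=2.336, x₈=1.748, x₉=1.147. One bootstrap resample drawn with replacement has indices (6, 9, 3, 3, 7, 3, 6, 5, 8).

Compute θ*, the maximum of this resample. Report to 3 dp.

Resample values: 1.333, 1.147, 0.557, 0.557, 2.336, 0.557, 1.333, 0.889, 1.748.
Maximum = 2.336

θ* = 2.336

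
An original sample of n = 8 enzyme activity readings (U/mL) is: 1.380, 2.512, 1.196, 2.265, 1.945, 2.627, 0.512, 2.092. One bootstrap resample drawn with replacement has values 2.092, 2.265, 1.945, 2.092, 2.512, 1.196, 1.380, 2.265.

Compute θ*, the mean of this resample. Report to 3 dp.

θ* = 1.968

Mean = (2.092 + 2.265 + 1.945 + 2.092 + 2.512 + 1.196 + 1.380 + 2.265) / 8 = 15.7470 / 8 = 1.968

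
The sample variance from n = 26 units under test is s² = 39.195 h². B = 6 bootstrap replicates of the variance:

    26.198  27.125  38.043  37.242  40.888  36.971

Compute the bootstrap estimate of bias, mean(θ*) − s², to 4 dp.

mean(θ*) = (26.198 + 27.125 + 38.043 + 37.242 + 40.888 + 36.971) / 6 = 34.41117
bias = 34.41117 − 39.195

bias = −4.7838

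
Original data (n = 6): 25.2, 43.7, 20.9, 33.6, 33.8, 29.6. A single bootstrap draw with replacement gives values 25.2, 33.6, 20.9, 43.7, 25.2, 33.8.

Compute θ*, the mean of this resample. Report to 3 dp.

θ* = 30.400

Mean = (25.2 + 33.6 + 20.9 + 43.7 + 25.2 + 33.8) / 6 = 182.40 / 6 = 30.400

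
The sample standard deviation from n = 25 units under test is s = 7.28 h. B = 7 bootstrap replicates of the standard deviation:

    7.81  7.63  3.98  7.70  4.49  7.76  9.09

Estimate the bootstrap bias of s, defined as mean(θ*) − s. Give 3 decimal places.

bias = −0.357

mean(θ*) = (7.81 + 7.63 + 3.98 + 7.70 + 4.49 + 7.76 + 9.09) / 7 = 6.9229
bias = 6.9229 − 7.28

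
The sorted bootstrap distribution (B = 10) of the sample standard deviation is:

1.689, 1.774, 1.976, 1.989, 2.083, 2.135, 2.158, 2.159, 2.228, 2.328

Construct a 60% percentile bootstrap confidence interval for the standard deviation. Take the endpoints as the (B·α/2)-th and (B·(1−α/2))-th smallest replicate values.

(1.774, 2.159)

α = 0.40; lower rank = 10 × 0.200 = 2; upper rank = 10 × 0.800 = 8.
The 2nd smallest replicate is 1.774; the 8th is 2.159.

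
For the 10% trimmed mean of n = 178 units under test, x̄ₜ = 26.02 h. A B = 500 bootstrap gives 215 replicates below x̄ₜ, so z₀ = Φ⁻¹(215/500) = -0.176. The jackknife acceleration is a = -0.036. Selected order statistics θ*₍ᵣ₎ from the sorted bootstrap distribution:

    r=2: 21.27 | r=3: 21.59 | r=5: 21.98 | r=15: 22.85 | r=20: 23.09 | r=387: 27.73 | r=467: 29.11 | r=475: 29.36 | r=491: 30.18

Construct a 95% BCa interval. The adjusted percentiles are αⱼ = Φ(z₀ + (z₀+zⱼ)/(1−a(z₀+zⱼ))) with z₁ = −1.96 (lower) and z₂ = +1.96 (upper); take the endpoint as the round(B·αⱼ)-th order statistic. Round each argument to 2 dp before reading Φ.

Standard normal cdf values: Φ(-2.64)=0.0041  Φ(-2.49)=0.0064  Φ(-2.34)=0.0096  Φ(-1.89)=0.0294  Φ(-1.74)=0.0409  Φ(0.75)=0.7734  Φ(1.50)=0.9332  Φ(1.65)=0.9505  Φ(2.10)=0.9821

Lower: z₀ + z₁ = -0.176 + (-1.960) = -2.136; 1 − a(z₀+z₁) = 1 − (-0.036)(-2.136) = 0.9231; argument = -0.176 + (-2.136)/0.9231 = -2.4899 → -2.49.
α₁ = Φ(-2.49) = 0.0064; rank = round(500 × 0.0064) = 3; θ*₍3₎ = 21.59.
Upper: z₀ + z₂ = 1.784; 1 − a(z₀+z₂) = 1.0642; argument = 1.5003 → 1.50; α₂ = 0.9332; rank = 467; θ*₍467₎ = 29.11.

(21.59, 29.11)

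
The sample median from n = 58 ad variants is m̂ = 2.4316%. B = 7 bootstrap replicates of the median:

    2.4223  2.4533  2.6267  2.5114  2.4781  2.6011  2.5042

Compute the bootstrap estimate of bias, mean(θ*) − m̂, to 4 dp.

mean(θ*) = (2.4223 + 2.4533 + 2.6267 + 2.5114 + 2.4781 + 2.6011 + 2.5042) / 7 = 2.51387
bias = 2.51387 − 2.4316

bias = +0.0823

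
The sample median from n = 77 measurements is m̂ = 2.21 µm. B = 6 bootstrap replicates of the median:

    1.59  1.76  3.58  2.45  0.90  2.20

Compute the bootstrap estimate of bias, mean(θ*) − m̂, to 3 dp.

bias = −0.130

mean(θ*) = (1.59 + 1.76 + 3.58 + 2.45 + 0.90 + 2.20) / 6 = 2.0800
bias = 2.0800 − 2.21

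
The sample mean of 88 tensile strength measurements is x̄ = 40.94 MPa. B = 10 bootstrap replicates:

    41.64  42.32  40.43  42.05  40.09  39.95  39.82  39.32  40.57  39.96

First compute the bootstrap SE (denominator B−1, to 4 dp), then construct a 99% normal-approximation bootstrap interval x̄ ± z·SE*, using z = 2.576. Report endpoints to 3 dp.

(38.292, 43.588)

Mean of replicates = 40.6150; sum of squared deviations = 9.5090; SE* = √(9.5090/9) = 1.0279
Margin = 2.576 × 1.0279 = 2.6479
Interval: 40.94 ± 2.6479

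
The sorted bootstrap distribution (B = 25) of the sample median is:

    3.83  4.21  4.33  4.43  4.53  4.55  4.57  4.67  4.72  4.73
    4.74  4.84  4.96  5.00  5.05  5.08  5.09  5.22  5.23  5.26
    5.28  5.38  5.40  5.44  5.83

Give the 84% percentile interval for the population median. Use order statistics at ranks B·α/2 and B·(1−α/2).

(4.21, 5.40)

α = 0.16; lower rank = 25 × 0.080 = 2; upper rank = 25 × 0.920 = 23.
The 2nd smallest replicate is 4.21; the 23rd is 5.40.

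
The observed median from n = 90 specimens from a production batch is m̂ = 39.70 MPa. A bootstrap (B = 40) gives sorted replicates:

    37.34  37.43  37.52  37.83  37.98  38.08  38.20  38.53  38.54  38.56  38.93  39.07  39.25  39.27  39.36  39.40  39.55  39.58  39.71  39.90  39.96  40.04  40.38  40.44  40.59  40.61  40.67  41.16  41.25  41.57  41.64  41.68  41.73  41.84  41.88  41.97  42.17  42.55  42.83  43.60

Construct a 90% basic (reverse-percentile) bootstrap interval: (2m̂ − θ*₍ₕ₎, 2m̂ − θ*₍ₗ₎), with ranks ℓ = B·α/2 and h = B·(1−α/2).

(36.85, 41.97)

Percentile endpoints at ranks 2 and 38: θ*₍2₎ = 37.43, θ*₍38₎ = 42.55.
Basic interval reflects these around m̂:
  lower = 2 × 39.70 − 42.55 = 36.85
  upper = 2 × 39.70 − 37.43 = 41.97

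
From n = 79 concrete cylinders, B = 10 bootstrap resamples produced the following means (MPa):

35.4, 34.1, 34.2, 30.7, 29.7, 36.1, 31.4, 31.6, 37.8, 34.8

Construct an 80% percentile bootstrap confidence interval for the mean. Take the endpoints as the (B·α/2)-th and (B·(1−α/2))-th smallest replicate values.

Sorted replicates: 29.7, 30.7, 31.4, 31.6, 34.1, 34.2, 34.8, 35.4, 36.1, 37.8
α = 0.20; lower rank = 10 × 0.100 = 1; upper rank = 10 × 0.900 = 9.
The 1st smallest replicate is 29.7; the 9th is 36.1.

(29.7, 36.1)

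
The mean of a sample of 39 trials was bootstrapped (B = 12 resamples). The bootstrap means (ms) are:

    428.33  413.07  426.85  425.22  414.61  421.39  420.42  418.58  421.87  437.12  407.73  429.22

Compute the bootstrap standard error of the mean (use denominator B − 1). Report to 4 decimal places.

Bootstrap SE is the standard deviation of the 12 replicate means.
Mean of replicates: (428.33 + 413.07 + 426.85 + 425.22 + 414.61 + 421.39 + 420.42 + 418.58 + 421.87 + 437.12 + 407.73 + 429.22) / 12 = 5064.41000 / 12 = 422.03417
Sum of squared deviations: (+6.29583)² + (−8.96417)² + (+4.81583)² + (+3.18583)² + (−7.42417)² + (−0.64417)² + (−1.61417)² + (−3.45417)² + (−0.16417)² + (+15.08583)² + (−14.30417)² + (+7.18583)² = 707.26029
Variance = 707.26029 / 11 = 64.29639
SE* = √64.29639

SE* = 8.0185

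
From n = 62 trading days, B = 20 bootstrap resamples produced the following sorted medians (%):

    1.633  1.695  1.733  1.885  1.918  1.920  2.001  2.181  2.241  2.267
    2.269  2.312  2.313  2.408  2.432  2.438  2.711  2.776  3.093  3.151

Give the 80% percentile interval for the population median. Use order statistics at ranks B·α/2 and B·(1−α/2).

(1.695, 2.776)

α = 0.20; lower rank = 20 × 0.100 = 2; upper rank = 20 × 0.900 = 18.
The 2nd smallest replicate is 1.695; the 18th is 2.776.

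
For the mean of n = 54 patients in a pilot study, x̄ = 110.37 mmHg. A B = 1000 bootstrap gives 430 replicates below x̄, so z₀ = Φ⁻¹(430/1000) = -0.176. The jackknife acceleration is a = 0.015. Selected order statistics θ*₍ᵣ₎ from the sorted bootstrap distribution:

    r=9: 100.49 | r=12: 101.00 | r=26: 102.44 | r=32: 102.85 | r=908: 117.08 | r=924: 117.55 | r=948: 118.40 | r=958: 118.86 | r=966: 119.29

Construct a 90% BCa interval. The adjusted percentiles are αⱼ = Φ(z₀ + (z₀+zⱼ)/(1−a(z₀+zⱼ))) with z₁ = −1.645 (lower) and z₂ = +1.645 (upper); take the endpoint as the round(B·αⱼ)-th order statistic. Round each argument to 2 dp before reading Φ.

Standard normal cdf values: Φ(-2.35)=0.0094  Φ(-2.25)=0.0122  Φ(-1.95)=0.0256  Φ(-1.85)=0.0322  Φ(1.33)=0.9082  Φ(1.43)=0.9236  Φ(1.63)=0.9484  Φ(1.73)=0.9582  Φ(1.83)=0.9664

(102.44, 117.08)

Lower: z₀ + z₁ = -0.176 + (-1.645) = -1.821; 1 − a(z₀+z₁) = 1 − (0.015)(-1.821) = 1.0273; argument = -0.176 + (-1.821)/1.0273 = -1.9486 → -1.95.
α₁ = Φ(-1.95) = 0.0256; rank = round(1000 × 0.0256) = 26; θ*₍26₎ = 102.44.
Upper: z₀ + z₂ = 1.469; 1 − a(z₀+z₂) = 0.9780; argument = 1.3261 → 1.33; α₂ = 0.9082; rank = 908; θ*₍908₎ = 117.08.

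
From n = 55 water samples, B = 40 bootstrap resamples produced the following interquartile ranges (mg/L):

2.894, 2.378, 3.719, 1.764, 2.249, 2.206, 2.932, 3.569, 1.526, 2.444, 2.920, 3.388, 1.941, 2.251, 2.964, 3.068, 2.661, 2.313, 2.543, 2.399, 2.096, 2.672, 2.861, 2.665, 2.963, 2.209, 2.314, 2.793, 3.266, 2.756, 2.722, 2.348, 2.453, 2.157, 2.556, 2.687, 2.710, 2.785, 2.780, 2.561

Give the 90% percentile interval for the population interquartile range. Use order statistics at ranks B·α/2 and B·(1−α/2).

Sorted replicates: 1.526, 1.764, 1.941, 2.096, 2.157, 2.206, 2.209, 2.249, 2.251, 2.313, 2.314, 2.348, 2.378, 2.399, 2.444, 2.453, 2.543, 2.556, 2.561, 2.661, 2.665, 2.672, 2.687, 2.710, 2.722, 2.756, 2.780, 2.785, 2.793, 2.861, 2.894, 2.920, 2.932, 2.963, 2.964, 3.068, 3.266, 3.388, 3.569, 3.719
α = 0.10; lower rank = 40 × 0.050 = 2; upper rank = 40 × 0.950 = 38.
The 2nd smallest replicate is 1.764; the 38th is 3.388.

(1.764, 3.388)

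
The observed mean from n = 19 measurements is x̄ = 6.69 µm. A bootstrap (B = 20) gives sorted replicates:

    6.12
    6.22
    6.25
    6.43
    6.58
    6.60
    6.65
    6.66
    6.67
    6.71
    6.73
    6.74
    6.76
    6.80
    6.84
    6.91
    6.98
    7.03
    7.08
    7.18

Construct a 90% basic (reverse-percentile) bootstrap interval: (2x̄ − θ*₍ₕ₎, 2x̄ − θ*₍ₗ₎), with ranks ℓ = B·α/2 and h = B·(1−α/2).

(6.30, 7.26)

Percentile endpoints at ranks 1 and 19: θ*₍1₎ = 6.12, θ*₍19₎ = 7.08.
Basic interval reflects these around x̄:
  lower = 2 × 6.69 − 7.08 = 6.30
  upper = 2 × 6.69 − 6.12 = 7.26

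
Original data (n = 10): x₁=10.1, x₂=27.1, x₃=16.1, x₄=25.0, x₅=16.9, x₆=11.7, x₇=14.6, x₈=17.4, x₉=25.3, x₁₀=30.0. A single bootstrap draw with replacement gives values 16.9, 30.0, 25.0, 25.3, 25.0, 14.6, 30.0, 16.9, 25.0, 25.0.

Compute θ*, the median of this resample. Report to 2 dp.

θ* = 25.00

Sorted: 14.6, 16.9, 16.9, 25.0, 25.0, 25.0, 25.0, 25.3, 30.0, 30.0
Median = average of the two middle values = 25.00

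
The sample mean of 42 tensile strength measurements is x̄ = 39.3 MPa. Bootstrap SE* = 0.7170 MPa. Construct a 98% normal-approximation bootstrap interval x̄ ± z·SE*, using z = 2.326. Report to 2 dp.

(37.63, 40.97)

Margin = 2.326 × 0.7170 = 1.668
Interval: 39.3 ± 1.668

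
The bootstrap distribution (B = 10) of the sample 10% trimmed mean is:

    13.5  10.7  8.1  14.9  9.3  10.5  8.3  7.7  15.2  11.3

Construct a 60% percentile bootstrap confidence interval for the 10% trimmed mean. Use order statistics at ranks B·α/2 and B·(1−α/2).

Sorted replicates: 7.7, 8.1, 8.3, 9.3, 10.5, 10.7, 11.3, 13.5, 14.9, 15.2
α = 0.40; lower rank = 10 × 0.200 = 2; upper rank = 10 × 0.800 = 8.
The 2nd smallest replicate is 8.1; the 8th is 13.5.

(8.1, 13.5)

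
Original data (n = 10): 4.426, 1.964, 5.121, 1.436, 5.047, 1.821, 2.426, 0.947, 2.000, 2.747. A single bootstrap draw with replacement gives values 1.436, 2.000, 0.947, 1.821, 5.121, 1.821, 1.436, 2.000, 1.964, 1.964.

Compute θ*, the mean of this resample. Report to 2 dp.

Mean = (1.436 + 2.000 + 0.947 + 1.821 + 5.121 + 1.821 + 1.436 + 2.000 + 1.964 + 1.964) / 10 = 20.5100 / 10 = 2.05

θ* = 2.05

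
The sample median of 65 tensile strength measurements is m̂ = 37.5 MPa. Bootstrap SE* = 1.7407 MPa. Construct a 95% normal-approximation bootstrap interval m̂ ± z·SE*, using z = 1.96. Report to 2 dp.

Margin = 1.96 × 1.7407 = 3.412
Interval: 37.5 ± 3.412

(34.09, 40.91)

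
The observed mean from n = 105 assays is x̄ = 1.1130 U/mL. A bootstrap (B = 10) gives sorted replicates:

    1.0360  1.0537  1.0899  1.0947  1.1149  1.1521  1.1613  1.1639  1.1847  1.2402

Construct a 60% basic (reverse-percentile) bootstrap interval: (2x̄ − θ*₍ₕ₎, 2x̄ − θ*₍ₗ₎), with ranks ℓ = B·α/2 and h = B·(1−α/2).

Percentile endpoints at ranks 2 and 8: θ*₍2₎ = 1.0537, θ*₍8₎ = 1.1639.
Basic interval reflects these around x̄:
  lower = 2 × 1.1130 − 1.1639 = 1.0621
  upper = 2 × 1.1130 − 1.0537 = 1.1723

(1.0621, 1.1723)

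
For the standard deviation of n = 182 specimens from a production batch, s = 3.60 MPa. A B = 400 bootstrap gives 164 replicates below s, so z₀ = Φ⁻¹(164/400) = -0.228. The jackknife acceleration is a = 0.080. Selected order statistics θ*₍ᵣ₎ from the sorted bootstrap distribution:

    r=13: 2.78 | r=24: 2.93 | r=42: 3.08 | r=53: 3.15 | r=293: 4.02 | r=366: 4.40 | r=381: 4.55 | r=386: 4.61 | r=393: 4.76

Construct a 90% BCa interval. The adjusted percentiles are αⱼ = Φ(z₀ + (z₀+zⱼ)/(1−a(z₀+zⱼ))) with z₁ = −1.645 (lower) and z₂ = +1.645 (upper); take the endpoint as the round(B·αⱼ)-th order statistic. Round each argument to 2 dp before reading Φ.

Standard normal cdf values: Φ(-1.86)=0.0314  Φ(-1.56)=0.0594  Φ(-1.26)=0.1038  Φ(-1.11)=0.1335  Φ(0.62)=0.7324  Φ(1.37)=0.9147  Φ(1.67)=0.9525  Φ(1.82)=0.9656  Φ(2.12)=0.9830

(2.78, 4.40)

Lower: z₀ + z₁ = -0.228 + (-1.645) = -1.873; 1 − a(z₀+z₁) = 1 − (0.080)(-1.873) = 1.1498; argument = -0.228 + (-1.873)/1.1498 = -1.8569 → -1.86.
α₁ = Φ(-1.86) = 0.0314; rank = round(400 × 0.0314) = 13; θ*₍13₎ = 2.78.
Upper: z₀ + z₂ = 1.417; 1 − a(z₀+z₂) = 0.8866; argument = 1.3702 → 1.37; α₂ = 0.9147; rank = 366; θ*₍366₎ = 4.40.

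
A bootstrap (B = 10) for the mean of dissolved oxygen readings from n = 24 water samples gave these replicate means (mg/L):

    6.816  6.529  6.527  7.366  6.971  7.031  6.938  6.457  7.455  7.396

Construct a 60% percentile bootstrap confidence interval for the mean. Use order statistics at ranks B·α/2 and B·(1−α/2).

Sorted replicates: 6.457, 6.527, 6.529, 6.816, 6.938, 6.971, 7.031, 7.366, 7.396, 7.455
α = 0.40; lower rank = 10 × 0.200 = 2; upper rank = 10 × 0.800 = 8.
The 2nd smallest replicate is 6.527; the 8th is 7.366.

(6.527, 7.366)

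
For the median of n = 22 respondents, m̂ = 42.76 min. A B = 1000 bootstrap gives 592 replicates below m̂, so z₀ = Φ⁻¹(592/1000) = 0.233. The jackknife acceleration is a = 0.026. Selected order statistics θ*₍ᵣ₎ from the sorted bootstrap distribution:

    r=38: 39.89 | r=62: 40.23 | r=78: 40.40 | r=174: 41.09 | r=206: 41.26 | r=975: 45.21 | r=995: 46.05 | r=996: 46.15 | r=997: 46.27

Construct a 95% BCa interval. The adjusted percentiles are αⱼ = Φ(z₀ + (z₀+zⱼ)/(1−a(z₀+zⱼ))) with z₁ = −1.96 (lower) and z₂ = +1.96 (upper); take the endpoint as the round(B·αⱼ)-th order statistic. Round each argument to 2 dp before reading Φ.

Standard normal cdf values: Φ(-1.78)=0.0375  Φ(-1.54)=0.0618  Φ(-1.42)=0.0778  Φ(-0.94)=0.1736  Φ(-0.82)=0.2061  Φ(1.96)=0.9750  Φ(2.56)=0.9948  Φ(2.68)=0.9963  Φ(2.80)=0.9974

(40.40, 46.05)

Lower: z₀ + z₁ = 0.233 + (-1.960) = -1.727; 1 − a(z₀+z₁) = 1 − (0.026)(-1.727) = 1.0449; argument = 0.233 + (-1.727)/1.0449 = -1.4198 → -1.42.
α₁ = Φ(-1.42) = 0.0778; rank = round(1000 × 0.0778) = 78; θ*₍78₎ = 40.40.
Upper: z₀ + z₂ = 2.193; 1 − a(z₀+z₂) = 0.9430; argument = 2.5586 → 2.56; α₂ = 0.9948; rank = 995; θ*₍995₎ = 46.05.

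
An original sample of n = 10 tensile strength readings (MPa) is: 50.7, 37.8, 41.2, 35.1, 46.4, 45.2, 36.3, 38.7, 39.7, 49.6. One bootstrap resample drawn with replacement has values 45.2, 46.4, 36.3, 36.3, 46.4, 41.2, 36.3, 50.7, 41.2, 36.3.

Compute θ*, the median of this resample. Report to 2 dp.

Sorted: 36.3, 36.3, 36.3, 36.3, 41.2, 41.2, 45.2, 46.4, 46.4, 50.7
Median = average of the two middle values = 41.20

θ* = 41.20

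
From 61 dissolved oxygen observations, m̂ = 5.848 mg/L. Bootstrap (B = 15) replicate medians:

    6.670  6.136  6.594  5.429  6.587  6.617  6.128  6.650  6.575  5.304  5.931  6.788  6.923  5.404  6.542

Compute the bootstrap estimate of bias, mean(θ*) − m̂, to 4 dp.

mean(θ*) = (6.670 + 6.136 + 6.594 + 5.429 + 6.587 + 6.617 + 6.128 + 6.650 + 6.575 + 5.304 + 5.931 + 6.788 + 6.923 + 5.404 + 6.542) / 15 = 6.28520
bias = 6.28520 − 5.848

bias = +0.4372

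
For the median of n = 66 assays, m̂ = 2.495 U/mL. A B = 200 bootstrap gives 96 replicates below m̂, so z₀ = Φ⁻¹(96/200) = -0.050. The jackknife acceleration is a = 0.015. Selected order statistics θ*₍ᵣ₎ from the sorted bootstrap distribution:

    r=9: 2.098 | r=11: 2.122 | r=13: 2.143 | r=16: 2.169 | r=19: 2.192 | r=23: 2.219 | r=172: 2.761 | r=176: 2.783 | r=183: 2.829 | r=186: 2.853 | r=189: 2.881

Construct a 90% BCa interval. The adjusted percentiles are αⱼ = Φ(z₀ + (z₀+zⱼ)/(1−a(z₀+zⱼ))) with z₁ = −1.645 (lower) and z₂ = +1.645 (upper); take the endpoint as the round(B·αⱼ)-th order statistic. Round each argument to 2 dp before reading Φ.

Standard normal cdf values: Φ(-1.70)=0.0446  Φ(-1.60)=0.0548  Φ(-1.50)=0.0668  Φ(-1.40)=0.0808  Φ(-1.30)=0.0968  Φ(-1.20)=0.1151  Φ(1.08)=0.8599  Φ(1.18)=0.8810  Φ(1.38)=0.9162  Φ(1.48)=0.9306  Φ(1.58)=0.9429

Lower: z₀ + z₁ = -0.050 + (-1.645) = -1.695; 1 − a(z₀+z₁) = 1 − (0.015)(-1.695) = 1.0254; argument = -0.050 + (-1.695)/1.0254 = -1.7030 → -1.70.
α₁ = Φ(-1.70) = 0.0446; rank = round(200 × 0.0446) = 9; θ*₍9₎ = 2.098.
Upper: z₀ + z₂ = 1.595; 1 − a(z₀+z₂) = 0.9761; argument = 1.5841 → 1.58; α₂ = 0.9429; rank = 189; θ*₍189₎ = 2.881.

(2.098, 2.881)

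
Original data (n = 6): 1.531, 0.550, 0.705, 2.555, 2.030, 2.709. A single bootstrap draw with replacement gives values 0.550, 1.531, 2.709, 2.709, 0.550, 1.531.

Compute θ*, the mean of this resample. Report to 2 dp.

Mean = (0.550 + 1.531 + 2.709 + 2.709 + 0.550 + 1.531) / 6 = 9.5800 / 6 = 1.60

θ* = 1.60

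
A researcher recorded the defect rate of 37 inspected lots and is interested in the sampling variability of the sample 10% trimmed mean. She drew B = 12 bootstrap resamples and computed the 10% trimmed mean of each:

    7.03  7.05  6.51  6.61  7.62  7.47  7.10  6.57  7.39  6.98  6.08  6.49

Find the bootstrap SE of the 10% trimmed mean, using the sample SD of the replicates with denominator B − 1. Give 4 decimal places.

SE* = 0.4626

Bootstrap SE is the standard deviation of the 12 replicate 10% trimmed means.
Mean of replicates: (7.03 + 7.05 + 6.51 + 6.61 + 7.62 + 7.47 + 7.10 + 6.57 + 7.39 + 6.98 + 6.08 + 6.49) / 12 = 82.90000 / 12 = 6.90833
Sum of squared deviations: (+0.12167)² + (+0.14167)² + (−0.39833)² + (−0.29833)² + (+0.71167)² + (+0.56167)² + (+0.19167)² + (−0.33833)² + (+0.48167)² + (+0.07167)² + (−0.82833)² + (−0.41833)² = 2.35397
Variance = 2.35397 / 11 = 0.21400
SE* = √0.21400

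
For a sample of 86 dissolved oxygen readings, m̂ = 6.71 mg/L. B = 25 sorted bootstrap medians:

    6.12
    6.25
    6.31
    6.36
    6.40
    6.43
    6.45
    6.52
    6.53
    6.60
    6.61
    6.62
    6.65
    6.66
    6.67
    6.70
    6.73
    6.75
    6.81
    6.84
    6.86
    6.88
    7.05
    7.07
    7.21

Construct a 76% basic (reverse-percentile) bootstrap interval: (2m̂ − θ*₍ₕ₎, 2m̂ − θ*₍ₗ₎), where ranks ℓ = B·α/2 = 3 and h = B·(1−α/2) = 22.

Percentile endpoints at ranks 3 and 22: θ*₍3₎ = 6.31, θ*₍22₎ = 6.88.
Basic interval reflects these around m̂:
  lower = 2 × 6.71 − 6.88 = 6.54
  upper = 2 × 6.71 − 6.31 = 7.11

(6.54, 7.11)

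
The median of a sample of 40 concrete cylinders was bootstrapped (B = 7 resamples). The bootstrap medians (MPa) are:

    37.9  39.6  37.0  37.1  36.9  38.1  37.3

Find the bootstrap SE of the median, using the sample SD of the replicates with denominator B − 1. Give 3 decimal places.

Bootstrap SE is the standard deviation of the 7 replicate medians.
Mean of replicates: (37.9 + 39.6 + 37.0 + 37.1 + 36.9 + 38.1 + 37.3) / 7 = 263.9000 / 7 = 37.7000
Sum of squared deviations: (+0.2000)² + (+1.9000)² + (−0.7000)² + (−0.6000)² + (−0.8000)² + (+0.4000)² + (−0.4000)² = 5.4600
Variance = 5.4600 / 6 = 0.9100
SE* = √0.9100

SE* = 0.954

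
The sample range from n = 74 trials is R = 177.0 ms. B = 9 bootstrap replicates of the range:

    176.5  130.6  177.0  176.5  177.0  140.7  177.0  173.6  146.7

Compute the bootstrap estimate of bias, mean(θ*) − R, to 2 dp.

bias = −13.04

mean(θ*) = (176.5 + 130.6 + 177.0 + 176.5 + 177.0 + 140.7 + 177.0 + 173.6 + 146.7) / 9 = 163.956
bias = 163.956 − 177.0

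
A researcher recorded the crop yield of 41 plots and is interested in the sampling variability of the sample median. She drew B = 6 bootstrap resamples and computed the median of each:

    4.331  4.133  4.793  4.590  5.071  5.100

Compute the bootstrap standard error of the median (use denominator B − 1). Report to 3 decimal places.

Bootstrap SE is the standard deviation of the 6 replicate medians.
Mean of replicates: (4.331 + 4.133 + 4.793 + 4.590 + 5.071 + 5.100) / 6 = 28.0180 / 6 = 4.6697
Sum of squared deviations: (−0.3387)² + (−0.5367)² + (+0.1233)² + (−0.0797)² + (+0.4013)² + (+0.4303)² = 0.7705
Variance = 0.7705 / 5 = 0.1541
SE* = √0.1541

SE* = 0.393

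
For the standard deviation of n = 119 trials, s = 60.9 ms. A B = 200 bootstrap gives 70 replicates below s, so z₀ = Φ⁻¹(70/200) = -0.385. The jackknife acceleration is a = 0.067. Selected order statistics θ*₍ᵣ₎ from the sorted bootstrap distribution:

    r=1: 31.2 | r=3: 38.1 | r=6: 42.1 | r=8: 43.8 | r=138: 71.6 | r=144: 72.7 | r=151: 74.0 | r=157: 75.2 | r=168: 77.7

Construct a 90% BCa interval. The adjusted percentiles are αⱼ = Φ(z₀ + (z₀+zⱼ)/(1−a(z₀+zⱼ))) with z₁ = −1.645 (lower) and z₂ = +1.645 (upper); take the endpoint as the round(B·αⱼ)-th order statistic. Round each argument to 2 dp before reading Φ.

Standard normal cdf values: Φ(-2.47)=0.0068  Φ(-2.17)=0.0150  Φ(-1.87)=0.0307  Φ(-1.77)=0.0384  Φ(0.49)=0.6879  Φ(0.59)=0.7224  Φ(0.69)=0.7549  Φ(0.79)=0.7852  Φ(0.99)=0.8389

Lower: z₀ + z₁ = -0.385 + (-1.645) = -2.030; 1 − a(z₀+z₁) = 1 − (0.067)(-2.030) = 1.1360; argument = -0.385 + (-2.030)/1.1360 = -2.1720 → -2.17.
α₁ = Φ(-2.17) = 0.0150; rank = round(200 × 0.0150) = 3; θ*₍3₎ = 38.1.
Upper: z₀ + z₂ = 1.260; 1 − a(z₀+z₂) = 0.9156; argument = 0.9912 → 0.99; α₂ = 0.8389; rank = 168; θ*₍168₎ = 77.7.

(38.1, 77.7)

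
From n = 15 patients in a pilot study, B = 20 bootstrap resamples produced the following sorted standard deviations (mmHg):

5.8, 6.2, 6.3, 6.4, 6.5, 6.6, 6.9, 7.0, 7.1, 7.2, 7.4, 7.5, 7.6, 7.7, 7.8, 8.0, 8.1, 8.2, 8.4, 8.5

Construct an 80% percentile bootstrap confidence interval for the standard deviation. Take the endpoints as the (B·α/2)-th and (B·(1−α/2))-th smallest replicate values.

(6.2, 8.2)

α = 0.20; lower rank = 20 × 0.100 = 2; upper rank = 20 × 0.900 = 18.
The 2nd smallest replicate is 6.2; the 18th is 8.2.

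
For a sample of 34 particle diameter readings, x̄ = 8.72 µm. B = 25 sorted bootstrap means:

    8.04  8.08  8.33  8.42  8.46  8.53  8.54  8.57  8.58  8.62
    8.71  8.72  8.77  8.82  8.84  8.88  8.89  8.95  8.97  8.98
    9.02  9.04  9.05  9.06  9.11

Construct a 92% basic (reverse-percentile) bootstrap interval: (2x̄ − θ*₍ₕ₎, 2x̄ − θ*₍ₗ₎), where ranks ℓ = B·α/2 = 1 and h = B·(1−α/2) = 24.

(8.38, 9.40)

Percentile endpoints at ranks 1 and 24: θ*₍1₎ = 8.04, θ*₍24₎ = 9.06.
Basic interval reflects these around x̄:
  lower = 2 × 8.72 − 9.06 = 8.38
  upper = 2 × 8.72 − 8.04 = 9.40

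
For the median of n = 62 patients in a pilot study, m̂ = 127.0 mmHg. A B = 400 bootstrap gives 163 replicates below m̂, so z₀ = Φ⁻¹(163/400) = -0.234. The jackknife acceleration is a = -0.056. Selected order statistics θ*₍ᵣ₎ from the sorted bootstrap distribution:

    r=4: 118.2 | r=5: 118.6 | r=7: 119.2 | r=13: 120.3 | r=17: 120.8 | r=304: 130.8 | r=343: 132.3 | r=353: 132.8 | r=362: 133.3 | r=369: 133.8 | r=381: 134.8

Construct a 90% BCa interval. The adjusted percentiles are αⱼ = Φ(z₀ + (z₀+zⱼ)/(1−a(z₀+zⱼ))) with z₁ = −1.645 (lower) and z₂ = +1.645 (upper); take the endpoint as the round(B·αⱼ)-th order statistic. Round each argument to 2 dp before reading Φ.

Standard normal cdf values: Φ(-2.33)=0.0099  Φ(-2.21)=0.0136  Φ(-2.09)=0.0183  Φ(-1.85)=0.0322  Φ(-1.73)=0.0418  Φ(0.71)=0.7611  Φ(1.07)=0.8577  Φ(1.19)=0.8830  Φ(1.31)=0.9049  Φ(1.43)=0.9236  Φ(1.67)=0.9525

Lower: z₀ + z₁ = -0.234 + (-1.645) = -1.879; 1 − a(z₀+z₁) = 1 − (-0.056)(-1.879) = 0.8948; argument = -0.234 + (-1.879)/0.8948 = -2.3340 → -2.33.
α₁ = Φ(-2.33) = 0.0099; rank = round(400 × 0.0099) = 4; θ*₍4₎ = 118.2.
Upper: z₀ + z₂ = 1.411; 1 − a(z₀+z₂) = 1.0790; argument = 1.0737 → 1.07; α₂ = 0.8577; rank = 343; θ*₍343₎ = 132.3.

(118.2, 132.3)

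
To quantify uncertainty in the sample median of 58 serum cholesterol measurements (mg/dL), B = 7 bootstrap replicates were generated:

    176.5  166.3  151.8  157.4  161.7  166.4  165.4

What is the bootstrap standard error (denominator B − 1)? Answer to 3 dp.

SE* = 7.811

Bootstrap SE is the standard deviation of the 7 replicate medians.
Mean of replicates: (176.5 + 166.3 + 151.8 + 157.4 + 161.7 + 166.4 + 165.4) / 7 = 1145.5000 / 7 = 163.6429
Sum of squared deviations: (+12.8571)² + (+2.6571)² + (−11.8429)² + (−6.2429)² + (−1.9429)² + (+2.7571)² + (+1.7571)² = 366.0571
Variance = 366.0571 / 6 = 61.0095
SE* = √61.0095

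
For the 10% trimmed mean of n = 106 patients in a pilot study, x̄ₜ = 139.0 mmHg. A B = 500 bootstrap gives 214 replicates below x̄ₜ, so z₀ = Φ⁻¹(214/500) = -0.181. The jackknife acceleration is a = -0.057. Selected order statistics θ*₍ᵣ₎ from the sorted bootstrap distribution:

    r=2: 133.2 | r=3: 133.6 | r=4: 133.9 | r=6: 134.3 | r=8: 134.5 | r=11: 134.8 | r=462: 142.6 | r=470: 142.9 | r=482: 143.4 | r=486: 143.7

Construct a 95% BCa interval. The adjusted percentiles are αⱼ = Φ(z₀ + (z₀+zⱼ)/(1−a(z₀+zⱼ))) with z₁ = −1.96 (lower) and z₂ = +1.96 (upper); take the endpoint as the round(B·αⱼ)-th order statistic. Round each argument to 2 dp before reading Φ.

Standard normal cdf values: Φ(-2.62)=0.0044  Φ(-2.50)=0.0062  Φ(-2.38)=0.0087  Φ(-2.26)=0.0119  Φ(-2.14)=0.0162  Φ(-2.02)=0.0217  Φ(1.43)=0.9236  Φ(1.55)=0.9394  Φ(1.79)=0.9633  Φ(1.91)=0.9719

Lower: z₀ + z₁ = -0.181 + (-1.960) = -2.141; 1 − a(z₀+z₁) = 1 − (-0.057)(-2.141) = 0.8780; argument = -0.181 + (-2.141)/0.8780 = -2.6196 → -2.62.
α₁ = Φ(-2.62) = 0.0044; rank = round(500 × 0.0044) = 2; θ*₍2₎ = 133.2.
Upper: z₀ + z₂ = 1.779; 1 − a(z₀+z₂) = 1.1014; argument = 1.4342 → 1.43; α₂ = 0.9236; rank = 462; θ*₍462₎ = 142.6.

(133.2, 142.6)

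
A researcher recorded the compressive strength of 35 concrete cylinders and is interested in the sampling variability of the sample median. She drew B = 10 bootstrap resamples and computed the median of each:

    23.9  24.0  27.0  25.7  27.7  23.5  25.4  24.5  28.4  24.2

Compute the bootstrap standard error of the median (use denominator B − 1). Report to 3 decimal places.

SE* = 1.732

Bootstrap SE is the standard deviation of the 10 replicate medians.
Mean of replicates: (23.9 + 24.0 + 27.0 + 25.7 + 27.7 + 23.5 + 25.4 + 24.5 + 28.4 + 24.2) / 10 = 254.3000 / 10 = 25.4300
Sum of squared deviations: (−1.5300)² + (−1.4300)² + (+1.5700)² + (+0.2700)² + (+2.2700)² + (−1.9300)² + (−0.0300)² + (−0.9300)² + (+2.9700)² + (−1.2300)² = 27.0010
Variance = 27.0010 / 9 = 3.0001
SE* = √3.0001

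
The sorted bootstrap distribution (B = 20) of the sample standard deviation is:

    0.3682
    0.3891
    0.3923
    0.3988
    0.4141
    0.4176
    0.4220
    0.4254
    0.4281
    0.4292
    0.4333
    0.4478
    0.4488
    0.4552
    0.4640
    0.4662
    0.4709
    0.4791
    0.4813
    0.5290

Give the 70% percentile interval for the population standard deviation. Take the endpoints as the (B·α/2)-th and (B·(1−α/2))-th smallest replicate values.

(0.3923, 0.4709)

α = 0.30; lower rank = 20 × 0.150 = 3; upper rank = 20 × 0.850 = 17.
The 3rd smallest replicate is 0.3923; the 17th is 0.4709.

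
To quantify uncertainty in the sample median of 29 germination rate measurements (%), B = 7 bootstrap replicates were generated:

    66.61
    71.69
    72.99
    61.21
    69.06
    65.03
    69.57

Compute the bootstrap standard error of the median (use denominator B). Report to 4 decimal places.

SE* = 3.7599

Bootstrap SE is the standard deviation of the 7 replicate medians.
Mean of replicates: (66.61 + 71.69 + 72.99 + 61.21 + 69.06 + 65.03 + 69.57) / 7 = 476.16000 / 7 = 68.02286
Sum of squared deviations: (−1.41286)² + (+3.66714)² + (+4.96714)² + (−6.81286)² + (+1.03714)² + (−2.99286)² + (+1.54714)² = 98.95814
Variance = 98.95814 / 7 = 14.13688
SE* = √14.13688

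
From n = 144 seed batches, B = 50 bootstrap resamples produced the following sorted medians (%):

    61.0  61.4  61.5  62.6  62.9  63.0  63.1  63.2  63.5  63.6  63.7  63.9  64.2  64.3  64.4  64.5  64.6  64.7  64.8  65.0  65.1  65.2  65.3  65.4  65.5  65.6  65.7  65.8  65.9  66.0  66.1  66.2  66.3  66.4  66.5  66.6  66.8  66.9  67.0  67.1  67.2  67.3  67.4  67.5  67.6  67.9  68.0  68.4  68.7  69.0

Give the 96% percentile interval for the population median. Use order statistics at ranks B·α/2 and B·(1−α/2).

(61.0, 68.7)

α = 0.04; lower rank = 50 × 0.020 = 1; upper rank = 50 × 0.980 = 49.
The 1st smallest replicate is 61.0; the 49th is 68.7.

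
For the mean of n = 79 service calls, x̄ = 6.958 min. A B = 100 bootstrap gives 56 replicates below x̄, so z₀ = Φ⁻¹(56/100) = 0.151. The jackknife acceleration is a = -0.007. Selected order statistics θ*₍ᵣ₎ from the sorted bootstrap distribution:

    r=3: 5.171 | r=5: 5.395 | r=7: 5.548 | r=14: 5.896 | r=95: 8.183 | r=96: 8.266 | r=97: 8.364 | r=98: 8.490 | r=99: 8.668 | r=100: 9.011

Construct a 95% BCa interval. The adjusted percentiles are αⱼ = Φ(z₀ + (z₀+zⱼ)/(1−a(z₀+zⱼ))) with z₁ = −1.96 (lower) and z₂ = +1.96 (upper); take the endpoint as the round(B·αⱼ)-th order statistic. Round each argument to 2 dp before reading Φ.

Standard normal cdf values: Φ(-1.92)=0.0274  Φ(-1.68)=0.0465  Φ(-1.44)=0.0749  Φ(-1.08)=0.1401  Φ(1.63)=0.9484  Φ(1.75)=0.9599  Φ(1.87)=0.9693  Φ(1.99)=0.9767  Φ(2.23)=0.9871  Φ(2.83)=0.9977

Lower: z₀ + z₁ = 0.151 + (-1.960) = -1.809; 1 − a(z₀+z₁) = 1 − (-0.007)(-1.809) = 0.9873; argument = 0.151 + (-1.809)/0.9873 = -1.6812 → -1.68.
α₁ = Φ(-1.68) = 0.0465; rank = round(100 × 0.0465) = 5; θ*₍5₎ = 5.395.
Upper: z₀ + z₂ = 2.111; 1 − a(z₀+z₂) = 1.0148; argument = 2.2313 → 2.23; α₂ = 0.9871; rank = 99; θ*₍99₎ = 8.668.

(5.395, 8.668)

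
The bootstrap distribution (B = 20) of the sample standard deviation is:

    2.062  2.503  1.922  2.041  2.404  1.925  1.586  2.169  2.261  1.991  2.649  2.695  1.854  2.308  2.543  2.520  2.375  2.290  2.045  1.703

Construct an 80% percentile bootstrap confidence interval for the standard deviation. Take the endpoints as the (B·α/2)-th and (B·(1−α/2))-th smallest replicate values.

Sorted replicates: 1.586, 1.703, 1.854, 1.922, 1.925, 1.991, 2.041, 2.045, 2.062, 2.169, 2.261, 2.290, 2.308, 2.375, 2.404, 2.503, 2.520, 2.543, 2.649, 2.695
α = 0.20; lower rank = 20 × 0.100 = 2; upper rank = 20 × 0.900 = 18.
The 2nd smallest replicate is 1.703; the 18th is 2.543.

(1.703, 2.543)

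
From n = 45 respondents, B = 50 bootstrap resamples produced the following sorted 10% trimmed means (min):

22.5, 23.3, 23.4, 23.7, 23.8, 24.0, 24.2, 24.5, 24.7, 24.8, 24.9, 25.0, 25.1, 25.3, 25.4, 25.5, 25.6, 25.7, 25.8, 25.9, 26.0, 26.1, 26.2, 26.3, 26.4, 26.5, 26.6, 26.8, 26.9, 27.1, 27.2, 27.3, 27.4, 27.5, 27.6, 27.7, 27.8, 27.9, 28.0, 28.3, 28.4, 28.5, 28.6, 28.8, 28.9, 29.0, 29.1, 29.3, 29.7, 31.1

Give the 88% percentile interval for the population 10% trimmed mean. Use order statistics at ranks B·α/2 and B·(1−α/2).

(23.4, 29.1)

α = 0.12; lower rank = 50 × 0.060 = 3; upper rank = 50 × 0.940 = 47.
The 3rd smallest replicate is 23.4; the 47th is 29.1.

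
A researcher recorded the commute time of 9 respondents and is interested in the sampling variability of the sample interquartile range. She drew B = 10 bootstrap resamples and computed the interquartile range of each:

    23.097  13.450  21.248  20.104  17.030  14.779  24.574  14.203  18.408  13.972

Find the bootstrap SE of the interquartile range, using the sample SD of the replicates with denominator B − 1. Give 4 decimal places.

SE* = 4.0404

Bootstrap SE is the standard deviation of the 10 replicate interquartile ranges.
Mean of replicates: (23.097 + 13.450 + 21.248 + 20.104 + 17.030 + 14.779 + 24.574 + 14.203 + 18.408 + 13.972) / 10 = 180.86500 / 10 = 18.08650
Sum of squared deviations: (+5.01050)² + (−4.63650)² + (+3.16150)² + (+2.01750)² + (−1.05650)² + (−3.30750)² + (+6.48750)² + (−3.88350)² + (+0.32150)² + (−4.11450)² = 146.92508
Variance = 146.92508 / 9 = 16.32501
SE* = √16.32501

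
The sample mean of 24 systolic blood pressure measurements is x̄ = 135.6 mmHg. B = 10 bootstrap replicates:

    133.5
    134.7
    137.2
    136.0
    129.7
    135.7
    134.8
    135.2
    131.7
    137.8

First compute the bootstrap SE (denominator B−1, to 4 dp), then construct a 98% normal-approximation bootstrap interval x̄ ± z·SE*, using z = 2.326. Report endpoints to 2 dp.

Mean of replicates = 134.6300; sum of squared deviations = 54.2010; SE* = √(54.2010/9) = 2.4540
Margin = 2.326 × 2.4540 = 5.708
Interval: 135.6 ± 5.708

(129.89, 141.31)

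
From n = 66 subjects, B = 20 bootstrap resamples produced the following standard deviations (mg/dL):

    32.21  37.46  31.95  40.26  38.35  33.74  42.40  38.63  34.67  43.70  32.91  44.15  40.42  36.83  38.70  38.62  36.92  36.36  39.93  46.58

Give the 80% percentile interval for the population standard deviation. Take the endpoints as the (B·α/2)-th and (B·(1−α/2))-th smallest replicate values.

Sorted replicates: 31.95, 32.21, 32.91, 33.74, 34.67, 36.36, 36.83, 36.92, 37.46, 38.35, 38.62, 38.63, 38.70, 39.93, 40.26, 40.42, 42.40, 43.70, 44.15, 46.58
α = 0.20; lower rank = 20 × 0.100 = 2; upper rank = 20 × 0.900 = 18.
The 2nd smallest replicate is 32.21; the 18th is 43.70.

(32.21, 43.70)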